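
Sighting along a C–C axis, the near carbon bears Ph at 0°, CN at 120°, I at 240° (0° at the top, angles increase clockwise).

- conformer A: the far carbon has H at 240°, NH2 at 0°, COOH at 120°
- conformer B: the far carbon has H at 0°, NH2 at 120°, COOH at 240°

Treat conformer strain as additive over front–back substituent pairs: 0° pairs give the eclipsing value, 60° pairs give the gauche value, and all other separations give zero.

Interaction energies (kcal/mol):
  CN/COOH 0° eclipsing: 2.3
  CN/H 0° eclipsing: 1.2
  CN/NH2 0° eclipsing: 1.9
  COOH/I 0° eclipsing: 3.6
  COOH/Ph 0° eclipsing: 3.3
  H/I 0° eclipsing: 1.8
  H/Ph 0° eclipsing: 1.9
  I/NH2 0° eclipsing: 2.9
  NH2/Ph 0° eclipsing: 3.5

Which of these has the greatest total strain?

A

A (eclipsed): Ph(0°)/NH2(0°) eclipsed 3.5; CN(120°)/COOH(120°) eclipsed 2.3; I(240°)/H(240°) eclipsed 1.8 → 7.6 kcal/mol.
B (eclipsed): Ph(0°)/H(0°) eclipsed 1.9; CN(120°)/NH2(120°) eclipsed 1.9; I(240°)/COOH(240°) eclipsed 3.6 → 7.4 kcal/mol.
A has the highest total (7.6 kcal/mol).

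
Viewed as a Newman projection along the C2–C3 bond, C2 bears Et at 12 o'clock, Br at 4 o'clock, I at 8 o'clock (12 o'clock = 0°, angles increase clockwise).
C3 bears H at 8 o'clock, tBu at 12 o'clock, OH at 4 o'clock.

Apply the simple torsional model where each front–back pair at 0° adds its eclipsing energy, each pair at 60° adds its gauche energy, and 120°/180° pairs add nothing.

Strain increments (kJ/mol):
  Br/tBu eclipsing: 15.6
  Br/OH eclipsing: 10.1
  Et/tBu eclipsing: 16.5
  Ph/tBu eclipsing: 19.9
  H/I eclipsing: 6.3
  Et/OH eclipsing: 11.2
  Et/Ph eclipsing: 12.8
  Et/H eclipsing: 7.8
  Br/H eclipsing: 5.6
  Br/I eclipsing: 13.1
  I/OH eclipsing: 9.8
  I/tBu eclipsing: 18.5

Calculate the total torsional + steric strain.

This conformer (eclipsed): Et(0°)/tBu(0°) eclipsed 16.5; Br(120°)/OH(120°) eclipsed 10.1; I(240°)/H(240°) eclipsed 6.3 → 32.9 kJ/mol.

32.9 kJ/mol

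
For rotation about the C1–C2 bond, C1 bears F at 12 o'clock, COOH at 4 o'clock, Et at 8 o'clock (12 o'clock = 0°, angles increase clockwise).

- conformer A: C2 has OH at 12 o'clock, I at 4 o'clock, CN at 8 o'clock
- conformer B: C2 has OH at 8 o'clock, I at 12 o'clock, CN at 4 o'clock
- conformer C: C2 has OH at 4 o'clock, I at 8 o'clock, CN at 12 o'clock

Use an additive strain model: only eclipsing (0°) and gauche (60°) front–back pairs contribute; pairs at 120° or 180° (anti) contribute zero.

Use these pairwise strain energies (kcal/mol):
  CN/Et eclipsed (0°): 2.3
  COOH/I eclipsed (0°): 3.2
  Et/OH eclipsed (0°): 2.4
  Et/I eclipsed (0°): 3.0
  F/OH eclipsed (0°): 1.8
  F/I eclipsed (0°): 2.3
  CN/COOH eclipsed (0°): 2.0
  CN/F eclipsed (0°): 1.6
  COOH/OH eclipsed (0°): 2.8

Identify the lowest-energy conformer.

B

A (eclipsed): F(0°)/OH(0°) eclipsed 1.8; COOH(120°)/I(120°) eclipsed 3.2; Et(240°)/CN(240°) eclipsed 2.3 → 7.3 kcal/mol.
B (eclipsed): F(0°)/I(0°) eclipsed 2.3; COOH(120°)/CN(120°) eclipsed 2.0; Et(240°)/OH(240°) eclipsed 2.4 → 6.7 kcal/mol.
C (eclipsed): F(0°)/CN(0°) eclipsed 1.6; COOH(120°)/OH(120°) eclipsed 2.8; Et(240°)/I(240°) eclipsed 3.0 → 7.4 kcal/mol.
B has the lowest total (6.7 kcal/mol).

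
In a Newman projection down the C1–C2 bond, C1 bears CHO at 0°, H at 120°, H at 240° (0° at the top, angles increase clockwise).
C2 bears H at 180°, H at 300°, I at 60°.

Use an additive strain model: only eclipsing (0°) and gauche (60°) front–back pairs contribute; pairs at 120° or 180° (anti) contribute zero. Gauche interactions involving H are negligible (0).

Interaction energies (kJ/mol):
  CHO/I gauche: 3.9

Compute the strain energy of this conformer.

This conformer (staggered): CHO(0°)/I(60°) gauche 3.9 → 3.9 kJ/mol.

3.9 kJ/mol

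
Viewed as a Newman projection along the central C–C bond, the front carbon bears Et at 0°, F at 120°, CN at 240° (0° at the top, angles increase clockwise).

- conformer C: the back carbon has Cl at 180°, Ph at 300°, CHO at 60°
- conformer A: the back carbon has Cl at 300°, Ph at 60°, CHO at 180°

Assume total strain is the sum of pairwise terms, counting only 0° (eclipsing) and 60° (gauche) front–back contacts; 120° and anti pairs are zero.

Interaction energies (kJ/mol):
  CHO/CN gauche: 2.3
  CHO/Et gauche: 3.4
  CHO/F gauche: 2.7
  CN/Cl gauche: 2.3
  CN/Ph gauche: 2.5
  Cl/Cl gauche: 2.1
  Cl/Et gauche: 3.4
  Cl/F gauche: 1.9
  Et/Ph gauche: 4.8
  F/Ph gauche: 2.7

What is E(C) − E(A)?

-0.6 kJ/mol

C (staggered): Et–Ph gauche, Et–CHO gauche, F–Cl gauche, F–CHO gauche, CN–Cl gauche, CN–Ph gauche; 4.8 + 3.4 + 1.9 + 2.7 + 2.3 + 2.5 = 17.6 kJ/mol.
A (staggered): Et–Cl gauche, Et–Ph gauche, F–Ph gauche, F–CHO gauche, CN–Cl gauche, CN–CHO gauche; 3.4 + 4.8 + 2.7 + 2.7 + 2.3 + 2.3 = 18.2 kJ/mol.
E(C) − E(A) = 17.6 − 18.2 = -0.6 kJ/mol.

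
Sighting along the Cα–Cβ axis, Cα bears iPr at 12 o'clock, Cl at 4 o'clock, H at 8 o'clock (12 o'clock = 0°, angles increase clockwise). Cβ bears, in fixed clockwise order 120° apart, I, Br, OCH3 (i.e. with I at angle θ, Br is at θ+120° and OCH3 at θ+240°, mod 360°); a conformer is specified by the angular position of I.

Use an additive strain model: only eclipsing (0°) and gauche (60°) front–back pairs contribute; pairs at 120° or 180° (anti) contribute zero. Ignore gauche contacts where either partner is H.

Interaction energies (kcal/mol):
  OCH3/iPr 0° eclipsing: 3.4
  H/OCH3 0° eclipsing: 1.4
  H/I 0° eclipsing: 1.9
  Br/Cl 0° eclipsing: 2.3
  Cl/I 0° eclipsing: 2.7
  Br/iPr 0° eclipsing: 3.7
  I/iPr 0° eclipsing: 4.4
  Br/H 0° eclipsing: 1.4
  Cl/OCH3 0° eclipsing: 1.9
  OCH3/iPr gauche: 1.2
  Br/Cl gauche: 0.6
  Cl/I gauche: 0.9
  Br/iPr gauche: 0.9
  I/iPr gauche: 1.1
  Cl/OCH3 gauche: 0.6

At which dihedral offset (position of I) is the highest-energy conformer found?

0°

I at 0° (eclipsed): iPr(0°)/I(0°) eclipsed 4.4; Cl(120°)/Br(120°) eclipsed 2.3; H(240°)/OCH3(240°) eclipsed 1.4 → 8.1 kcal/mol.
I at 60° (staggered): iPr(0°)/I(60°) gauche 1.1; iPr(0°)/OCH3(300°) gauche 1.2; Cl(120°)/I(60°) gauche 0.9; Cl(120°)/Br(180°) gauche 0.6 → 3.8 kcal/mol.
I at 120° (eclipsed): iPr(0°)/OCH3(0°) eclipsed 3.4; Cl(120°)/I(120°) eclipsed 2.7; H(240°)/Br(240°) eclipsed 1.4 → 7.5 kcal/mol.
I at 180° (staggered): iPr(0°)/Br(300°) gauche 0.9; iPr(0°)/OCH3(60°) gauche 1.2; Cl(120°)/I(180°) gauche 0.9; Cl(120°)/OCH3(60°) gauche 0.6 → 3.6 kcal/mol.
I at 240° (eclipsed): iPr(0°)/Br(0°) eclipsed 3.7; Cl(120°)/OCH3(120°) eclipsed 1.9; H(240°)/I(240°) eclipsed 1.9 → 7.5 kcal/mol.
I at 300° (staggered): iPr(0°)/I(300°) gauche 1.1; iPr(0°)/Br(60°) gauche 0.9; Cl(120°)/Br(60°) gauche 0.6; Cl(120°)/OCH3(180°) gauche 0.6 → 3.2 kcal/mol.
The maximum (8.1 kcal/mol) occurs with I at 0°.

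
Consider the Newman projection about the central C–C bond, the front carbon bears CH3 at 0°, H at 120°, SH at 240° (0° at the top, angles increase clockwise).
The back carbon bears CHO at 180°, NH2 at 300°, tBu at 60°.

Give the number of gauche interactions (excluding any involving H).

4

Non-H gauche pairs: CH3(0°)/NH2(300°); CH3(0°)/tBu(60°); SH(240°)/CHO(180°); SH(240°)/NH2(300°) — 4 interactions.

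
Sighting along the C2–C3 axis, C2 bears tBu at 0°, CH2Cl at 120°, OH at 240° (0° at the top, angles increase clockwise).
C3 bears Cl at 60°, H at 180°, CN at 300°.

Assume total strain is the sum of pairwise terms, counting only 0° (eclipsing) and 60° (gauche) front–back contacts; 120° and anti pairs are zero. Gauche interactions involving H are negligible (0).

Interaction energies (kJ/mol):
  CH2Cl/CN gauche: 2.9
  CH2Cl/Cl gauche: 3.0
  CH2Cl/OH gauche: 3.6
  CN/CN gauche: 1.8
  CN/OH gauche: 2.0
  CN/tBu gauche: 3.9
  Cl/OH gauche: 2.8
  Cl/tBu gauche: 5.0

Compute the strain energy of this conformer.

This conformer is staggered. tBu at 0° is gauche with Cl at 60° (5.0); tBu at 0° is gauche with CN at 300° (3.9); CH2Cl at 120° is gauche with Cl at 60° (3.0); OH at 240° is gauche with CN at 300° (2.0). Total 13.9 kJ/mol.

13.9 kJ/mol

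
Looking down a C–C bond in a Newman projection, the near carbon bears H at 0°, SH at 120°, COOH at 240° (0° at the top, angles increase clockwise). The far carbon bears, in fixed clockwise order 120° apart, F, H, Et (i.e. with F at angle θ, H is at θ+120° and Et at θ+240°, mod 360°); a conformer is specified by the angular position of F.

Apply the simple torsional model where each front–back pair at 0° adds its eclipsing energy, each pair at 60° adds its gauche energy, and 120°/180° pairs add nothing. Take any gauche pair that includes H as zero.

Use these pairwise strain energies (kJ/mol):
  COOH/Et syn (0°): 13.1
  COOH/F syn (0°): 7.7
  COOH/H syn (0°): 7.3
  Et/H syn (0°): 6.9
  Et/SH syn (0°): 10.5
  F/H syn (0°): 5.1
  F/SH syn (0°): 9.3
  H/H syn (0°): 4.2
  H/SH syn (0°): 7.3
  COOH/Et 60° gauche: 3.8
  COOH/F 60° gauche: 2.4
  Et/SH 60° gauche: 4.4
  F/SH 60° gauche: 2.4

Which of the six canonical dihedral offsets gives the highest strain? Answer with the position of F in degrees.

0°

F at 0° (eclipsed): H–F eclipsed, SH–H eclipsed, COOH–Et eclipsed; 5.1 + 7.3 + 13.1 = 25.5 kJ/mol.
F at 60° (staggered): SH–F gauche, COOH–Et gauche; 2.4 + 3.8 = 6.2 kJ/mol.
F at 120° (eclipsed): H–Et eclipsed, SH–F eclipsed, COOH–H eclipsed; 6.9 + 9.3 + 7.3 = 23.5 kJ/mol.
F at 180° (staggered): SH–F gauche, SH–Et gauche, COOH–F gauche; 2.4 + 4.4 + 2.4 = 9.2 kJ/mol.
F at 240° (eclipsed): H–H eclipsed, SH–Et eclipsed, COOH–F eclipsed; 4.2 + 10.5 + 7.7 = 22.4 kJ/mol.
F at 300° (staggered): SH–Et gauche, COOH–F gauche, COOH–Et gauche; 4.4 + 2.4 + 3.8 = 10.6 kJ/mol.
The maximum (25.5 kJ/mol) occurs with F at 0°.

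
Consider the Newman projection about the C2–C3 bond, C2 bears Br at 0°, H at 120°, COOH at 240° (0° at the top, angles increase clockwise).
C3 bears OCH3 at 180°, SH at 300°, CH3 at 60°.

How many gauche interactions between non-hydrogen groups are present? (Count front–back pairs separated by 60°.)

4

Non-H gauche pairs: Br(0°)/SH(300°); Br(0°)/CH3(60°); COOH(240°)/OCH3(180°); COOH(240°)/SH(300°) — 4 interactions.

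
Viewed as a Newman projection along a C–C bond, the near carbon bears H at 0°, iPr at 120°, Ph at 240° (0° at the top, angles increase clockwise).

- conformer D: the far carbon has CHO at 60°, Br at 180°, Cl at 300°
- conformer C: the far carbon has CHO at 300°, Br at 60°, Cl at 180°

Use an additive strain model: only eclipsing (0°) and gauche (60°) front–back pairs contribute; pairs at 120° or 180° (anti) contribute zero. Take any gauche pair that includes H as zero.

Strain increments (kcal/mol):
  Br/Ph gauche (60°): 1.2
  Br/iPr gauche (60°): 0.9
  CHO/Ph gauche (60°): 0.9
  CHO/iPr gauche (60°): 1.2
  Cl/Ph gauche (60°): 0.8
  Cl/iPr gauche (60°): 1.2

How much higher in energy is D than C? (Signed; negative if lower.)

D (staggered): iPr–CHO gauche, iPr–Br gauche, Ph–Br gauche, Ph–Cl gauche; 1.2 + 0.9 + 1.2 + 0.8 = 4.1 kcal/mol.
C (staggered): iPr–Br gauche, iPr–Cl gauche, Ph–CHO gauche, Ph–Cl gauche; 0.9 + 1.2 + 0.9 + 0.8 = 3.8 kcal/mol.
E(D) − E(C) = 4.1 − 3.8 = +0.3 kcal/mol.

+0.3 kcal/mol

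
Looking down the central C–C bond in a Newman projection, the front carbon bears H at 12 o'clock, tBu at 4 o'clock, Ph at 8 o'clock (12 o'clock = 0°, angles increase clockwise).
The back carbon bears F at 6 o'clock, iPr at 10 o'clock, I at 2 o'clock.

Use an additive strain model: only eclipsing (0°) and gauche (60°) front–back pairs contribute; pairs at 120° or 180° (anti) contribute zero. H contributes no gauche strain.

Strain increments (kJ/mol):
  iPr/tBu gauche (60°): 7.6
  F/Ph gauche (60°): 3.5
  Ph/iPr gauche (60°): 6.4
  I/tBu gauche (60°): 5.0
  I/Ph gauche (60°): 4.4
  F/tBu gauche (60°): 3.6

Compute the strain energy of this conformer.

This conformer (staggered): tBu–F gauche, tBu–I gauche, Ph–F gauche, Ph–iPr gauche; 3.6 + 5.0 + 3.5 + 6.4 = 18.5 kJ/mol.

18.5 kJ/mol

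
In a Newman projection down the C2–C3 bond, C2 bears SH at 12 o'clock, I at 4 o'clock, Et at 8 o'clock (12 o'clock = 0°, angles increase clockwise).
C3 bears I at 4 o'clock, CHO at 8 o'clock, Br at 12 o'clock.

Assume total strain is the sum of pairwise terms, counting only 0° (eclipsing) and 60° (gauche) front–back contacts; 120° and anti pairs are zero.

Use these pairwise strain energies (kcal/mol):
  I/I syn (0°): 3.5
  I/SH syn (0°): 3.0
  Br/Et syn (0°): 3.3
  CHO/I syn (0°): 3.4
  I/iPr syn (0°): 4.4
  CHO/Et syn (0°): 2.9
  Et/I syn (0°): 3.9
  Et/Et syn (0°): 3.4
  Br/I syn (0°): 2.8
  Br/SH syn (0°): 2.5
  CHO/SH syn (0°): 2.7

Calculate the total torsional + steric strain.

8.9 kcal/mol

This conformer is eclipsed. SH at 0° is eclipsed with Br at 0° (2.5); I at 120° is eclipsed with I at 120° (3.5); Et at 240° is eclipsed with CHO at 240° (2.9). Total 8.9 kcal/mol.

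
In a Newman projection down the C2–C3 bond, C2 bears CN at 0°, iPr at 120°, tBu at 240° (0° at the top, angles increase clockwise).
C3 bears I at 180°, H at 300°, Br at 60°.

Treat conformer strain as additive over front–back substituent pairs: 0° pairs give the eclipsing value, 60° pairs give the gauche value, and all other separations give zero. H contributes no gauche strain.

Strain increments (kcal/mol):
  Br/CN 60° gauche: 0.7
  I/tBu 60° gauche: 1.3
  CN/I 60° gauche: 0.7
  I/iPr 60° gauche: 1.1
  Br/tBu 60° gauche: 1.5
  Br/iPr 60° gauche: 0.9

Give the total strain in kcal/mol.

4.0 kcal/mol

This conformer is staggered. CN at 0° is gauche with Br at 60° (0.7); iPr at 120° is gauche with I at 180° (1.1); iPr at 120° is gauche with Br at 60° (0.9); tBu at 240° is gauche with I at 180° (1.3). Total 4.0 kcal/mol.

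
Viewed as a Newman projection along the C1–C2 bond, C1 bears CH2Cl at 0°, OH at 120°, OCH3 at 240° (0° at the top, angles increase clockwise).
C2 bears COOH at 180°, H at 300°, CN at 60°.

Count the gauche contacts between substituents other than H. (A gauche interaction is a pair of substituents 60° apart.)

Non-H gauche pairs: CH2Cl(0°)/CN(60°); OH(120°)/COOH(180°); OH(120°)/CN(60°); OCH3(240°)/COOH(180°) — 4 interactions.

4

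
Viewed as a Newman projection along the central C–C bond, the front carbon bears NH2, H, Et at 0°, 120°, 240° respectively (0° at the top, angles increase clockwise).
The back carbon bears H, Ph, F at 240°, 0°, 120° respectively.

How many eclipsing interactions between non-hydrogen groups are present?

1

Non-H eclipsing pairs: NH2(0°)/Ph(0°) — 1 interaction.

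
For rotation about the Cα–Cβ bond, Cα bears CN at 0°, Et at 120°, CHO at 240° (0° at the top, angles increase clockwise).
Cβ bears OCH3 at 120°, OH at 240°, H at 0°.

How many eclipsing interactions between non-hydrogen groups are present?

2

Non-H eclipsing pairs: Et(120°)/OCH3(120°); CHO(240°)/OH(240°) — 2 interactions.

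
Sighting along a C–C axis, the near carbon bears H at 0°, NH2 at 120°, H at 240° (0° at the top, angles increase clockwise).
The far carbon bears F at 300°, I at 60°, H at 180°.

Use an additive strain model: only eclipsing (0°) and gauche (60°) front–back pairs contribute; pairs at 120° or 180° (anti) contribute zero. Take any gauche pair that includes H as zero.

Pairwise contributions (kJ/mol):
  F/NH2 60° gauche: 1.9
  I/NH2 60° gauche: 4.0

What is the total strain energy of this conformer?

4.0 kJ/mol

This conformer (staggered): NH2–I gauche; 4.0 = 4.0 kJ/mol.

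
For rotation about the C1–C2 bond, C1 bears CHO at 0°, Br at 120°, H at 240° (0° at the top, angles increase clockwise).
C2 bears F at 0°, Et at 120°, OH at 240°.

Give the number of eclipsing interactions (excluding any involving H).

Non-H eclipsing pairs: CHO(0°)/F(0°); Br(120°)/Et(120°) — 2 interactions.

2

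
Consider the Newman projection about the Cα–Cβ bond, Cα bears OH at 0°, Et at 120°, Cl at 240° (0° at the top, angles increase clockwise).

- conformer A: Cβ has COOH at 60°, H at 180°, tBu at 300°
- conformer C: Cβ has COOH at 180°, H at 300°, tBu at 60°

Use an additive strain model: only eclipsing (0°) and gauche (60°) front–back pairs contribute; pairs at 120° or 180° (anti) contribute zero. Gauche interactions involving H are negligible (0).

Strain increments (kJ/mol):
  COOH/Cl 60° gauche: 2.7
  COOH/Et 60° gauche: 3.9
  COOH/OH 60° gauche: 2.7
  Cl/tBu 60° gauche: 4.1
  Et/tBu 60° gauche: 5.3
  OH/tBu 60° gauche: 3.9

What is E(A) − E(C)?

-1.2 kJ/mol

A (staggered): OH(0°)/COOH(60°) gauche 2.7; OH(0°)/tBu(300°) gauche 3.9; Et(120°)/COOH(60°) gauche 3.9; Cl(240°)/tBu(300°) gauche 4.1 → 14.6 kJ/mol.
C (staggered): OH(0°)/tBu(60°) gauche 3.9; Et(120°)/COOH(180°) gauche 3.9; Et(120°)/tBu(60°) gauche 5.3; Cl(240°)/COOH(180°) gauche 2.7 → 15.8 kJ/mol.
E(A) − E(C) = 14.6 − 15.8 = -1.2 kJ/mol.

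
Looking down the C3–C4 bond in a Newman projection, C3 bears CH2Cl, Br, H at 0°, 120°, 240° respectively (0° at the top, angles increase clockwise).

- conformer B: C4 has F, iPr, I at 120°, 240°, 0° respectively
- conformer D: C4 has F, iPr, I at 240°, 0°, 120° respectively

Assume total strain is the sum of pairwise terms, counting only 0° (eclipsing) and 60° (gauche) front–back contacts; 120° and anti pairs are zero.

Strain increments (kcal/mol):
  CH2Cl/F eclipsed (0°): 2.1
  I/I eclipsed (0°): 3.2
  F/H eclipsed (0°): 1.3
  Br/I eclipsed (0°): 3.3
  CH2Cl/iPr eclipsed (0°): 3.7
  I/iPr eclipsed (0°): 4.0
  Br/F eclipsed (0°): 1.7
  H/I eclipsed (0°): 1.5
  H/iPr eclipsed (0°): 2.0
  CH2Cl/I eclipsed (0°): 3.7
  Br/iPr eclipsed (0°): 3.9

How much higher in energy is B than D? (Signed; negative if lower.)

-0.9 kcal/mol

B (eclipsed): CH2Cl–I eclipsed, Br–F eclipsed, H–iPr eclipsed; 3.7 + 1.7 + 2.0 = 7.4 kcal/mol.
D (eclipsed): CH2Cl–iPr eclipsed, Br–I eclipsed, H–F eclipsed; 3.7 + 3.3 + 1.3 = 8.3 kcal/mol.
E(B) − E(D) = 7.4 − 8.3 = -0.9 kcal/mol.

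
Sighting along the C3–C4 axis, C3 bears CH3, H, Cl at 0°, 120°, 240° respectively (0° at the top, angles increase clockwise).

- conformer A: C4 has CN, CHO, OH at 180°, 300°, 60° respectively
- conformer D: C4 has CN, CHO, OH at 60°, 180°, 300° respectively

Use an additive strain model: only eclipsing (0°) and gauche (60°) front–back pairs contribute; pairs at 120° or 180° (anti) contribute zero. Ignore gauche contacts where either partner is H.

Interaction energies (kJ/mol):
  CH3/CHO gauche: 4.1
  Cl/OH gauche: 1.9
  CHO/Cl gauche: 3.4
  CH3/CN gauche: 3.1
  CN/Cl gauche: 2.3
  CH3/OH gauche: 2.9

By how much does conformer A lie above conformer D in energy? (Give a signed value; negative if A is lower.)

+1.4 kJ/mol

A (staggered): CH3–CHO gauche, CH3–OH gauche, Cl–CN gauche, Cl–CHO gauche; 4.1 + 2.9 + 2.3 + 3.4 = 12.7 kJ/mol.
D (staggered): CH3–CN gauche, CH3–OH gauche, Cl–CHO gauche, Cl–OH gauche; 3.1 + 2.9 + 3.4 + 1.9 = 11.3 kJ/mol.
E(A) − E(D) = 12.7 − 11.3 = +1.4 kJ/mol.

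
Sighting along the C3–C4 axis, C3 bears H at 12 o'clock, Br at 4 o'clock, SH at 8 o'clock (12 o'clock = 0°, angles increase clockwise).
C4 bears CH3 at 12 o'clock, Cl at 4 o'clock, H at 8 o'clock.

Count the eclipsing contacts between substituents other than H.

Non-H eclipsing pairs: Br(120°)/Cl(120°) — 1 interaction.

1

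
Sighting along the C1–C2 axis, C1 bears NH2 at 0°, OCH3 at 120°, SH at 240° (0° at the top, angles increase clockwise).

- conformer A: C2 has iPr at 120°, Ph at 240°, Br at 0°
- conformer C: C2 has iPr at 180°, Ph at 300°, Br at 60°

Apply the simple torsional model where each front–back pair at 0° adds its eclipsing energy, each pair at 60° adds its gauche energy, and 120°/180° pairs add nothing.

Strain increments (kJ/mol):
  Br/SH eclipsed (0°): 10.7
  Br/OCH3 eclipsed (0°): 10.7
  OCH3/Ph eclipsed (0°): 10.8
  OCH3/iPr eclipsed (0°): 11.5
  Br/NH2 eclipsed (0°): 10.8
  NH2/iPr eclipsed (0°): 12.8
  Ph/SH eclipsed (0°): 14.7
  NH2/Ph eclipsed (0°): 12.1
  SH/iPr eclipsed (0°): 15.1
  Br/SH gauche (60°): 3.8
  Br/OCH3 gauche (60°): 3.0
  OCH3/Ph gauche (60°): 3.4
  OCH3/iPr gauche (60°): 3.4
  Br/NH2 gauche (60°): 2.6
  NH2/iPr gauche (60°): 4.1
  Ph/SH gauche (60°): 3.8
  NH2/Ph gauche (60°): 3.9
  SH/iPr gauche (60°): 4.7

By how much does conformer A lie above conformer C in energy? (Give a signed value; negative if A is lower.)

+15.6 kJ/mol

A (eclipsed): NH2–Br eclipsed, OCH3–iPr eclipsed, SH–Ph eclipsed; 10.8 + 11.5 + 14.7 = 37.0 kJ/mol.
C (staggered): NH2–Ph gauche, NH2–Br gauche, OCH3–iPr gauche, OCH3–Br gauche, SH–iPr gauche, SH–Ph gauche; 3.9 + 2.6 + 3.4 + 3.0 + 4.7 + 3.8 = 21.4 kJ/mol.
E(A) − E(C) = 37.0 − 21.4 = +15.6 kJ/mol.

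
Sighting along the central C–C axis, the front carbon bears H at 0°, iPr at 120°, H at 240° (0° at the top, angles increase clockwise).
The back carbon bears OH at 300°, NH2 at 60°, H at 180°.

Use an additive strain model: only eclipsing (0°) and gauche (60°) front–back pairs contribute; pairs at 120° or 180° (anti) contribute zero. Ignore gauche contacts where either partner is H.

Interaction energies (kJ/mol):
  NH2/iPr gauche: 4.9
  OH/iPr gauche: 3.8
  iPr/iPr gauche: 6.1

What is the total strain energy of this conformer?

4.9 kJ/mol

This conformer (staggered): iPr(120°)/NH2(60°) gauche 4.9 → 4.9 kJ/mol.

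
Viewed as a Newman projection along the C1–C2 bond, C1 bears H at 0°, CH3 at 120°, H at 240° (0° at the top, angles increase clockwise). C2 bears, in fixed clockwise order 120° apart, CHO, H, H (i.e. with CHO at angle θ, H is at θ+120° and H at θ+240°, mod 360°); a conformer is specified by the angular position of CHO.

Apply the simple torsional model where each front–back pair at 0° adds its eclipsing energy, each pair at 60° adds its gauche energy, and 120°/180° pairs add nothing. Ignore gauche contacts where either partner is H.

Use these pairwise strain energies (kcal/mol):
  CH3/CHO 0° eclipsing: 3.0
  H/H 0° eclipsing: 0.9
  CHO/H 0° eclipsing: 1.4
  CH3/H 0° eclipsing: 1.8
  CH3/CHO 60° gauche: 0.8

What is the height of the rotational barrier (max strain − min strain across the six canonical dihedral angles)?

CHO at 0° (eclipsed): H(0°)/CHO(0°) eclipsed 1.4; CH3(120°)/H(120°) eclipsed 1.8; H(240°)/H(240°) eclipsed 0.9 → 4.1 kcal/mol.
CHO at 60° (staggered): CH3(120°)/CHO(60°) gauche 0.8 → 0.8 kcal/mol.
CHO at 120° (eclipsed): H(0°)/H(0°) eclipsed 0.9; CH3(120°)/CHO(120°) eclipsed 3.0; H(240°)/H(240°) eclipsed 0.9 → 4.8 kcal/mol.
CHO at 180° (staggered): CH3(120°)/CHO(180°) gauche 0.8 → 0.8 kcal/mol.
CHO at 240° (eclipsed): H(0°)/H(0°) eclipsed 0.9; CH3(120°)/H(120°) eclipsed 1.8; H(240°)/CHO(240°) eclipsed 1.4 → 4.1 kcal/mol.
CHO at 300° (staggered): no non-H gauche contacts → 0.0 kcal/mol.
Max at 120° (4.8 kcal/mol), min at 300° (0.0 kcal/mol); barrier = 4.8 kcal/mol.

4.8 kcal/mol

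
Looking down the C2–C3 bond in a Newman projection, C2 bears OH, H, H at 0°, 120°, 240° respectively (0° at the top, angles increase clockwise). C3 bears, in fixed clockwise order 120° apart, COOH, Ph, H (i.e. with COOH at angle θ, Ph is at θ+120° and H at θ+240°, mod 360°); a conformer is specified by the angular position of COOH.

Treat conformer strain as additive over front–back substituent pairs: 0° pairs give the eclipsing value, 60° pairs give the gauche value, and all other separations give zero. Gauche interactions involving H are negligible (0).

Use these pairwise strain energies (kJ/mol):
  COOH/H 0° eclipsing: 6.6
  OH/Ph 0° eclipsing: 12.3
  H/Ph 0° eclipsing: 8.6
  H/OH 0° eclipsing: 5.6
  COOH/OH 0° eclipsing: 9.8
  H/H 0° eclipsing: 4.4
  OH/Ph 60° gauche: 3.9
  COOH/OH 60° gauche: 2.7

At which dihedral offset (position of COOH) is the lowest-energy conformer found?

60°

COOH at 0° is eclipsed. OH at 0° is eclipsed with COOH at 0° (9.8); H at 120° is eclipsed with Ph at 120° (8.6); H at 240° is eclipsed with H at 240° (4.4). Total 22.8 kJ/mol.
COOH at 60° is staggered. OH at 0° is gauche with COOH at 60° (2.7). Total 2.7 kJ/mol.
COOH at 120° is eclipsed. OH at 0° is eclipsed with H at 0° (5.6); H at 120° is eclipsed with COOH at 120° (6.6); H at 240° is eclipsed with Ph at 240° (8.6). Total 20.8 kJ/mol.
COOH at 180° is staggered. OH at 0° is gauche with Ph at 300° (3.9). Total 3.9 kJ/mol.
COOH at 240° is eclipsed. OH at 0° is eclipsed with Ph at 0° (12.3); H at 120° is eclipsed with H at 120° (4.4); H at 240° is eclipsed with COOH at 240° (6.6). Total 23.3 kJ/mol.
COOH at 300° is staggered. OH at 0° is gauche with COOH at 300° (2.7); OH at 0° is gauche with Ph at 60° (3.9). Total 6.6 kJ/mol.
The minimum (2.7 kJ/mol) occurs with COOH at 60°.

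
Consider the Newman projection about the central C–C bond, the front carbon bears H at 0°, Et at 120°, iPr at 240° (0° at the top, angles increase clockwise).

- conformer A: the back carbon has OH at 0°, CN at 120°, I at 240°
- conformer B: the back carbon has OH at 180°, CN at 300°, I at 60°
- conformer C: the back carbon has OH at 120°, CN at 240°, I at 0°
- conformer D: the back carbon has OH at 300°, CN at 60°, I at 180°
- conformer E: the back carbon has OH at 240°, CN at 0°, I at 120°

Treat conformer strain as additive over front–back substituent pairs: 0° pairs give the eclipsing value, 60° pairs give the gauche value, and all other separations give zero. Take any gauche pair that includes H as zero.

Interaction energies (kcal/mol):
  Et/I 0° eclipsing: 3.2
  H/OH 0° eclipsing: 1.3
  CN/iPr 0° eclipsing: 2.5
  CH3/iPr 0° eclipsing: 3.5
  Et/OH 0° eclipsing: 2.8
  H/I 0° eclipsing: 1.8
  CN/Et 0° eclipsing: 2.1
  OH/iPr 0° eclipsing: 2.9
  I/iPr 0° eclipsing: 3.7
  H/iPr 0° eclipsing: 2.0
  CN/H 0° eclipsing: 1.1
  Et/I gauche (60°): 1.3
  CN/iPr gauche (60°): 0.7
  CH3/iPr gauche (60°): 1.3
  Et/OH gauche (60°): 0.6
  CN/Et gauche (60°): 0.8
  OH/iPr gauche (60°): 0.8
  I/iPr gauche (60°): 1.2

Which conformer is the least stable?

A is eclipsed. H at 0° is eclipsed with OH at 0° (1.3); Et at 120° is eclipsed with CN at 120° (2.1); iPr at 240° is eclipsed with I at 240° (3.7). Total 7.1 kcal/mol.
B is staggered. Et at 120° is gauche with OH at 180° (0.6); Et at 120° is gauche with I at 60° (1.3); iPr at 240° is gauche with OH at 180° (0.8); iPr at 240° is gauche with CN at 300° (0.7). Total 3.4 kcal/mol.
C is eclipsed. H at 0° is eclipsed with I at 0° (1.8); Et at 120° is eclipsed with OH at 120° (2.8); iPr at 240° is eclipsed with CN at 240° (2.5). Total 7.1 kcal/mol.
D is staggered. Et at 120° is gauche with CN at 60° (0.8); Et at 120° is gauche with I at 180° (1.3); iPr at 240° is gauche with OH at 300° (0.8); iPr at 240° is gauche with I at 180° (1.2). Total 4.1 kcal/mol.
E is eclipsed. H at 0° is eclipsed with CN at 0° (1.1); Et at 120° is eclipsed with I at 120° (3.2); iPr at 240° is eclipsed with OH at 240° (2.9). Total 7.2 kcal/mol.
E has the highest total (7.2 kcal/mol).

E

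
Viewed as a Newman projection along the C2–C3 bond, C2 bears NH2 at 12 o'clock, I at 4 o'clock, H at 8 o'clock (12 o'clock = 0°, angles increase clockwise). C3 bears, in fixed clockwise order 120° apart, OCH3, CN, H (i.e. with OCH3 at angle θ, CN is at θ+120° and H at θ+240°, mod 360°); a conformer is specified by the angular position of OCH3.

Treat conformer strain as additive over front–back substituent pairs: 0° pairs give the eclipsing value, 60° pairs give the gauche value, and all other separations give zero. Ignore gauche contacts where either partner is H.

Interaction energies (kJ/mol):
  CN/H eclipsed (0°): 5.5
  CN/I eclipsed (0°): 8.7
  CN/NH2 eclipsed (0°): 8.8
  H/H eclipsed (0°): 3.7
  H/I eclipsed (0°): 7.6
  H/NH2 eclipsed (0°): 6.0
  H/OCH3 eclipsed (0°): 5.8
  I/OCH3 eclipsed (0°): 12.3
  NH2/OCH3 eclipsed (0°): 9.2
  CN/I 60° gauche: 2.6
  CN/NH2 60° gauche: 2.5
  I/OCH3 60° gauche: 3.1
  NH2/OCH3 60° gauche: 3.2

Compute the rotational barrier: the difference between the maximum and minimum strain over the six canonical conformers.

18.2 kJ/mol

OCH3 at 0° (eclipsed): NH2–OCH3 eclipsed, I–CN eclipsed, H–H eclipsed; 9.2 + 8.7 + 3.7 = 21.6 kJ/mol.
OCH3 at 60° (staggered): NH2–OCH3 gauche, I–OCH3 gauche, I–CN gauche; 3.2 + 3.1 + 2.6 = 8.9 kJ/mol.
OCH3 at 120° (eclipsed): NH2–H eclipsed, I–OCH3 eclipsed, H–CN eclipsed; 6.0 + 12.3 + 5.5 = 23.8 kJ/mol.
OCH3 at 180° (staggered): NH2–CN gauche, I–OCH3 gauche; 2.5 + 3.1 = 5.6 kJ/mol.
OCH3 at 240° (eclipsed): NH2–CN eclipsed, I–H eclipsed, H–OCH3 eclipsed; 8.8 + 7.6 + 5.8 = 22.2 kJ/mol.
OCH3 at 300° (staggered): NH2–OCH3 gauche, NH2–CN gauche, I–CN gauche; 3.2 + 2.5 + 2.6 = 8.3 kJ/mol.
Max at 120° (23.8 kJ/mol), min at 180° (5.6 kJ/mol); barrier = 18.2 kJ/mol.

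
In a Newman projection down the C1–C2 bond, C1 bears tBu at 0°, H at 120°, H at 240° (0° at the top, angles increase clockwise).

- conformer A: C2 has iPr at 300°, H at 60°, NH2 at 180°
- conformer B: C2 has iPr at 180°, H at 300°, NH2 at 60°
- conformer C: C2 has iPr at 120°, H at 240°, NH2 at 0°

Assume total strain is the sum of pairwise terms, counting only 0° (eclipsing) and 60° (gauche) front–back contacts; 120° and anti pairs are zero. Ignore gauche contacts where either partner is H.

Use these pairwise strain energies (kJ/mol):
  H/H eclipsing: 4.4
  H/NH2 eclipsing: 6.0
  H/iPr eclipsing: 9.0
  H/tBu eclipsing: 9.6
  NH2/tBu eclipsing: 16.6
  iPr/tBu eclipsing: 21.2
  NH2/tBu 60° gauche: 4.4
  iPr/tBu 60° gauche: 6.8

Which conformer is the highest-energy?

A (staggered): tBu–iPr gauche; 6.8 = 6.8 kJ/mol.
B (staggered): tBu–NH2 gauche; 4.4 = 4.4 kJ/mol.
C (eclipsed): tBu–NH2 eclipsed, H–iPr eclipsed, H–H eclipsed; 16.6 + 9.0 + 4.4 = 30.0 kJ/mol.
C has the highest total (30.0 kJ/mol).

C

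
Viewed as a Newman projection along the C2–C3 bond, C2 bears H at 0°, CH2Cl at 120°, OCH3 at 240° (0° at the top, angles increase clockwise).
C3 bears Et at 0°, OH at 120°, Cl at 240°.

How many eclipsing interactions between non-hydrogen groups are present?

Non-H eclipsing pairs: CH2Cl(120°)/OH(120°); OCH3(240°)/Cl(240°) — 2 interactions.

2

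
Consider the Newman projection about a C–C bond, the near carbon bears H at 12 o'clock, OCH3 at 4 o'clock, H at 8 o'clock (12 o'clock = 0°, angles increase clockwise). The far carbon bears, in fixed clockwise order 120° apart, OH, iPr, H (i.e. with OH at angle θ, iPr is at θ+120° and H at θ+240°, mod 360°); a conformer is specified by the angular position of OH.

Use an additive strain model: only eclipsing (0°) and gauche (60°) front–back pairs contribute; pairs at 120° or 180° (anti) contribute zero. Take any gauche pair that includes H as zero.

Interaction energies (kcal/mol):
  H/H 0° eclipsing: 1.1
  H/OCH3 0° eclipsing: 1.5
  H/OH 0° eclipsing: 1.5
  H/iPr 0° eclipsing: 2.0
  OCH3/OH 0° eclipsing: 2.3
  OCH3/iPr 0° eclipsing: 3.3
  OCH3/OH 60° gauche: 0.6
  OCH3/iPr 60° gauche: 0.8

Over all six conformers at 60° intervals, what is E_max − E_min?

OH at 0° (eclipsed): H(0°)/OH(0°) eclipsed 1.5; OCH3(120°)/iPr(120°) eclipsed 3.3; H(240°)/H(240°) eclipsed 1.1 → 5.9 kcal/mol.
OH at 60° (staggered): OCH3(120°)/OH(60°) gauche 0.6; OCH3(120°)/iPr(180°) gauche 0.8 → 1.4 kcal/mol.
OH at 120° (eclipsed): H(0°)/H(0°) eclipsed 1.1; OCH3(120°)/OH(120°) eclipsed 2.3; H(240°)/iPr(240°) eclipsed 2.0 → 5.4 kcal/mol.
OH at 180° (staggered): OCH3(120°)/OH(180°) gauche 0.6 → 0.6 kcal/mol.
OH at 240° (eclipsed): H(0°)/iPr(0°) eclipsed 2.0; OCH3(120°)/H(120°) eclipsed 1.5; H(240°)/OH(240°) eclipsed 1.5 → 5.0 kcal/mol.
OH at 300° (staggered): OCH3(120°)/iPr(60°) gauche 0.8 → 0.8 kcal/mol.
Max at 0° (5.9 kcal/mol), min at 180° (0.6 kcal/mol); barrier = 5.3 kcal/mol.

5.3 kcal/mol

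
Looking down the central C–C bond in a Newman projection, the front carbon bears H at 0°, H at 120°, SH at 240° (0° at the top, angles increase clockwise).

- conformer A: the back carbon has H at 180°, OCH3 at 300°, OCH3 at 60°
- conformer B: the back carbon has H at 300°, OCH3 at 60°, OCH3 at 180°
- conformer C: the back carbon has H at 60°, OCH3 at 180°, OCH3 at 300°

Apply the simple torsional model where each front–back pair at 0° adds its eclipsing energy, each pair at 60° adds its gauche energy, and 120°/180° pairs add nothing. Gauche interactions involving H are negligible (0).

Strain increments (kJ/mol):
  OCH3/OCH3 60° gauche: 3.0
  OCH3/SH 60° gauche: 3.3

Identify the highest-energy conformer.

A (staggered): SH–OCH3 gauche; 3.3 = 3.3 kJ/mol.
B (staggered): SH–OCH3 gauche; 3.3 = 3.3 kJ/mol.
C (staggered): SH–OCH3 gauche, SH–OCH3 gauche; 3.3 + 3.3 = 6.6 kJ/mol.
C has the highest total (6.6 kJ/mol).

C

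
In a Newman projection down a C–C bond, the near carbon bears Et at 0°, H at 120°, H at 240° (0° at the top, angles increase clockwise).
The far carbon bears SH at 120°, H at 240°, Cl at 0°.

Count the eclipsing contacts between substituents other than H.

Non-H eclipsing pairs: Et(0°)/Cl(0°) — 1 interaction.

1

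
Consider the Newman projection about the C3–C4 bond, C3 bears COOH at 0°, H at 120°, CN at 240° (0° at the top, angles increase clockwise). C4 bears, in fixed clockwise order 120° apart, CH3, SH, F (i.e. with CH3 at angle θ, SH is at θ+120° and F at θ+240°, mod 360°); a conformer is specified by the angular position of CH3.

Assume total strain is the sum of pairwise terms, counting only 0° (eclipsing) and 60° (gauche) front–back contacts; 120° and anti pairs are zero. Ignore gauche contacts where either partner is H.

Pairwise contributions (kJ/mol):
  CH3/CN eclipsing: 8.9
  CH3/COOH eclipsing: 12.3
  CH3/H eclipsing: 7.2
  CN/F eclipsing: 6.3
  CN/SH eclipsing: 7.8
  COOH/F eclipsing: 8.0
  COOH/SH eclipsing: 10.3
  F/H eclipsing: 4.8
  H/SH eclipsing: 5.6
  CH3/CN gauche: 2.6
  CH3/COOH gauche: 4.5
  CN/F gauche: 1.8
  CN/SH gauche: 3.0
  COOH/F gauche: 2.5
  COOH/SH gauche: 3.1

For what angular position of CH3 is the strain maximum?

0°

CH3 at 0° (eclipsed): COOH–CH3 eclipsed, H–SH eclipsed, CN–F eclipsed; 12.3 + 5.6 + 6.3 = 24.2 kJ/mol.
CH3 at 60° (staggered): COOH–CH3 gauche, COOH–F gauche, CN–SH gauche, CN–F gauche; 4.5 + 2.5 + 3.0 + 1.8 = 11.8 kJ/mol.
CH3 at 120° (eclipsed): COOH–F eclipsed, H–CH3 eclipsed, CN–SH eclipsed; 8.0 + 7.2 + 7.8 = 23.0 kJ/mol.
CH3 at 180° (staggered): COOH–SH gauche, COOH–F gauche, CN–CH3 gauche, CN–SH gauche; 3.1 + 2.5 + 2.6 + 3.0 = 11.2 kJ/mol.
CH3 at 240° (eclipsed): COOH–SH eclipsed, H–F eclipsed, CN–CH3 eclipsed; 10.3 + 4.8 + 8.9 = 24.0 kJ/mol.
CH3 at 300° (staggered): COOH–CH3 gauche, COOH–SH gauche, CN–CH3 gauche, CN–F gauche; 4.5 + 3.1 + 2.6 + 1.8 = 12.0 kJ/mol.
The maximum (24.2 kJ/mol) occurs with CH3 at 0°.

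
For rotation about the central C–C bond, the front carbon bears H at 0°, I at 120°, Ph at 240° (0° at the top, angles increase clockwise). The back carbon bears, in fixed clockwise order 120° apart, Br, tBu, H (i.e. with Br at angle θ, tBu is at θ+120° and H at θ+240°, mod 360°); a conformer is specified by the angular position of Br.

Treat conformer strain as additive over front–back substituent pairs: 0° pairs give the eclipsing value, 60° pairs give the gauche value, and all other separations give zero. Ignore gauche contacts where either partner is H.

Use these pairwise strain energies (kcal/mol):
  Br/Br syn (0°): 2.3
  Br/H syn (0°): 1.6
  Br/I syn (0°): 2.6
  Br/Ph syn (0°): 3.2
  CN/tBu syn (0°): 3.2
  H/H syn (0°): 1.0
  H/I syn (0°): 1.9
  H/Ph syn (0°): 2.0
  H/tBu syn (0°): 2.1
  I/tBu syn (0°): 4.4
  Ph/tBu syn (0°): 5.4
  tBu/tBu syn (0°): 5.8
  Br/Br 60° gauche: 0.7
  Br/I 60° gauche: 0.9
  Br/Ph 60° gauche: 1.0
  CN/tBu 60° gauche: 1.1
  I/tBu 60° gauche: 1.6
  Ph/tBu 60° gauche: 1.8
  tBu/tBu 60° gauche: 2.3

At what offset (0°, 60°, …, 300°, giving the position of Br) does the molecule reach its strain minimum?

Br at 0° (eclipsed): H–Br eclipsed, I–tBu eclipsed, Ph–H eclipsed; 1.6 + 4.4 + 2.0 = 8.0 kcal/mol.
Br at 60° (staggered): I–Br gauche, I–tBu gauche, Ph–tBu gauche; 0.9 + 1.6 + 1.8 = 4.3 kcal/mol.
Br at 120° (eclipsed): H–H eclipsed, I–Br eclipsed, Ph–tBu eclipsed; 1.0 + 2.6 + 5.4 = 9.0 kcal/mol.
Br at 180° (staggered): I–Br gauche, Ph–Br gauche, Ph–tBu gauche; 0.9 + 1.0 + 1.8 = 3.7 kcal/mol.
Br at 240° (eclipsed): H–tBu eclipsed, I–H eclipsed, Ph–Br eclipsed; 2.1 + 1.9 + 3.2 = 7.2 kcal/mol.
Br at 300° (staggered): I–tBu gauche, Ph–Br gauche; 1.6 + 1.0 = 2.6 kcal/mol.
The minimum (2.6 kcal/mol) occurs with Br at 300°.

300°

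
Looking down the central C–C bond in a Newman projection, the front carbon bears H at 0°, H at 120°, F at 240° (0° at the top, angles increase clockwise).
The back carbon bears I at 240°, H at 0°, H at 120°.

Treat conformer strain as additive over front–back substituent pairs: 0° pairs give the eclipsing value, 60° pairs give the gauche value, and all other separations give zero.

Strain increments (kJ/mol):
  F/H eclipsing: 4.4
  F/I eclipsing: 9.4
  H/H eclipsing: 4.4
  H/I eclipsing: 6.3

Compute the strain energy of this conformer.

This conformer (eclipsed): H–H eclipsed, H–H eclipsed, F–I eclipsed; 4.4 + 4.4 + 9.4 = 18.2 kJ/mol.

18.2 kJ/mol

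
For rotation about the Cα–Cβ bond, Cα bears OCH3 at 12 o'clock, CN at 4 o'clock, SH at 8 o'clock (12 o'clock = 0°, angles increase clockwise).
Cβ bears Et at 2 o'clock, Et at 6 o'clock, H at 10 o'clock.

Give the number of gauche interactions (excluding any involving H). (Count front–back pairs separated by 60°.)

4

Non-H gauche pairs: OCH3(0°)/Et(60°); CN(120°)/Et(60°); CN(120°)/Et(180°); SH(240°)/Et(180°) — 4 interactions.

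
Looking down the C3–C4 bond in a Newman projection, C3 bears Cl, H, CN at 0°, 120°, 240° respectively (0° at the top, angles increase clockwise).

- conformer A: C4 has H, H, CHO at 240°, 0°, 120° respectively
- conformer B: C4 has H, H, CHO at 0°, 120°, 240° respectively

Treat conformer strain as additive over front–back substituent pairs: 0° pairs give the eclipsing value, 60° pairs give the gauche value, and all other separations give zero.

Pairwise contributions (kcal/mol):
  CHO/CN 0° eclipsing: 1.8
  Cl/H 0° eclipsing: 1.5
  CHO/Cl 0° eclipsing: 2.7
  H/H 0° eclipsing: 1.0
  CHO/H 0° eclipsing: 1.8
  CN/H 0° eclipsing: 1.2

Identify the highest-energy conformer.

A is eclipsed. Cl at 0° is eclipsed with H at 0° (1.5); H at 120° is eclipsed with CHO at 120° (1.8); CN at 240° is eclipsed with H at 240° (1.2). Total 4.5 kcal/mol.
B is eclipsed. Cl at 0° is eclipsed with H at 0° (1.5); H at 120° is eclipsed with H at 120° (1.0); CN at 240° is eclipsed with CHO at 240° (1.8). Total 4.3 kcal/mol.
A has the highest total (4.5 kcal/mol).

A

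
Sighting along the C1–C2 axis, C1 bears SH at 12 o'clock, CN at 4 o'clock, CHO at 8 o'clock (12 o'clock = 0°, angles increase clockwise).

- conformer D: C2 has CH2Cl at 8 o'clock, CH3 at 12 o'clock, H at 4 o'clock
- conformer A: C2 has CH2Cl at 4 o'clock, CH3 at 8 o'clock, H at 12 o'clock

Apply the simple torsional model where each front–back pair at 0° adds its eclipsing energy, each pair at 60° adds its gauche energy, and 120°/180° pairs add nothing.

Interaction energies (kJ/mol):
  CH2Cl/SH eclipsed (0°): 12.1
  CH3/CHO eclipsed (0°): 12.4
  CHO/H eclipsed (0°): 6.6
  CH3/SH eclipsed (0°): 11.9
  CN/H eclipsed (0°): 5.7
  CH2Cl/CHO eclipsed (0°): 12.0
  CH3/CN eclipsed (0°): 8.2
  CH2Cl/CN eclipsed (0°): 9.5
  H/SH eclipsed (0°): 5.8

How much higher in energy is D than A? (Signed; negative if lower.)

D (eclipsed): SH(0°)/CH3(0°) eclipsed 11.9; CN(120°)/H(120°) eclipsed 5.7; CHO(240°)/CH2Cl(240°) eclipsed 12.0 → 29.6 kJ/mol.
A (eclipsed): SH(0°)/H(0°) eclipsed 5.8; CN(120°)/CH2Cl(120°) eclipsed 9.5; CHO(240°)/CH3(240°) eclipsed 12.4 → 27.7 kJ/mol.
E(D) − E(A) = 29.6 − 27.7 = +1.9 kJ/mol.

+1.9 kJ/mol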